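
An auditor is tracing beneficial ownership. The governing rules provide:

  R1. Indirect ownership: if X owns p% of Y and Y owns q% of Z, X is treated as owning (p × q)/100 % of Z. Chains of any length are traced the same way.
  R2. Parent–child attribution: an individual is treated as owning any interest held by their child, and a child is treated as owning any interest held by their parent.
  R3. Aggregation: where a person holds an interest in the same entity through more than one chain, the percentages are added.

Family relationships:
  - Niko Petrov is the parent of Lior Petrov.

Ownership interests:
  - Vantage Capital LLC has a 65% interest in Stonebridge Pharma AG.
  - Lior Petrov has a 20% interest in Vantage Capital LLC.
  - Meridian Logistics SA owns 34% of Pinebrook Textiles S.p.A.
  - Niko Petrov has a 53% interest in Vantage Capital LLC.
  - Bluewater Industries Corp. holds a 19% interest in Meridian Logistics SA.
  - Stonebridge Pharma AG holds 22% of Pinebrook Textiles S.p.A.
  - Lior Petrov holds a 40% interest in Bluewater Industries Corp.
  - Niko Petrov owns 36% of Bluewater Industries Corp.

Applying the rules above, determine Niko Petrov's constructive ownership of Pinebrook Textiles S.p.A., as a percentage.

By parent–child attribution (R2), Niko Petrov is treated as also owning Lior Petrov's interest in Bluewater Industries Corp, giving 36% + 40% = 76%.
By parent–child attribution (R2), Niko Petrov is treated as also owning Lior Petrov's interest in Vantage Capital LLC, giving 53% + 20% = 73%.
Chain via Bluewater Industries Corp. → Meridian Logistics SA (R1): 76% × 19% × 34% = 4.9096% of Pinebrook Textiles S.p.A.
Chain via Vantage Capital LLC → Stonebridge Pharma AG (R1): 73% × 65% × 22% = 10.439% of Pinebrook Textiles S.p.A.
Aggregating (R3): 4.9096% + 10.439% = 15.3486%.

15.3486%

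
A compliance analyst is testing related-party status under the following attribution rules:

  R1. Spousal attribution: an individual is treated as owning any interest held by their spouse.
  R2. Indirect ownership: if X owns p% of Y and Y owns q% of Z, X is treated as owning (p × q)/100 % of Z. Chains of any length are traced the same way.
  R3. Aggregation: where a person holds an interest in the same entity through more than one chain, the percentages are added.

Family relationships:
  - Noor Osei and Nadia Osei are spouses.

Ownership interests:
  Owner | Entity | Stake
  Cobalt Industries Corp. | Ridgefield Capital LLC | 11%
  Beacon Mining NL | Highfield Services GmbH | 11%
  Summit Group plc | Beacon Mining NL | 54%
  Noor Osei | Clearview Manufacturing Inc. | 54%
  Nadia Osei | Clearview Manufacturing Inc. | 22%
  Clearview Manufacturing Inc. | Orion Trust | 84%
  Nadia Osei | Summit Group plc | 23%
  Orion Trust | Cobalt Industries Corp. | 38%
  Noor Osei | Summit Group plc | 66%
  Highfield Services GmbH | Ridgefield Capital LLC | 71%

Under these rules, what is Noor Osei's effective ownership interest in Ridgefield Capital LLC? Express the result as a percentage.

6.421998%

By spousal attribution (R1), Noor Osei is treated as also owning Nadia Osei's interest in Clearview Manufacturing Inc, giving 54% + 22% = 76%.
By spousal attribution (R1), Noor Osei is treated as also owning Nadia Osei's interest in Summit Group plc, giving 66% + 23% = 89%.
Chain via Clearview Manufacturing Inc. → Orion Trust → Cobalt Industries Corp. (R2): 76% × 84% × 38% × 11% = 2.668512% of Ridgefield Capital LLC.
Chain via Summit Group plc → Beacon Mining NL → Highfield Services GmbH (R2): 89% × 54% × 11% × 71% = 3.753486% of Ridgefield Capital LLC.
Aggregating (R3): 2.668512% + 3.753486% = 6.421998%.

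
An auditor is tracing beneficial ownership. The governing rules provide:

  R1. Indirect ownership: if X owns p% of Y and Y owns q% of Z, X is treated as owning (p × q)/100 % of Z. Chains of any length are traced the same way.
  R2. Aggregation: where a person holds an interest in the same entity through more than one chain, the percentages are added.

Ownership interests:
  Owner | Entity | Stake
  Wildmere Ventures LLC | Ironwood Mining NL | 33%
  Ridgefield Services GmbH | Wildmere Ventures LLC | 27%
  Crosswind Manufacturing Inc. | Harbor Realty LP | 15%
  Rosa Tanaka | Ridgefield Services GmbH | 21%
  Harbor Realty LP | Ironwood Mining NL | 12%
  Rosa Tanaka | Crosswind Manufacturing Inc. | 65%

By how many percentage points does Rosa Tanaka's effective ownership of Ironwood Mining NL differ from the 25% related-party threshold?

Chain via Crosswind Manufacturing Inc. → Harbor Realty LP (R1): 65% × 15% × 12% = 1.17% of Ironwood Mining NL.
Chain via Ridgefield Services GmbH → Wildmere Ventures LLC (R1): 21% × 27% × 33% = 1.8711% of Ironwood Mining NL.
Aggregating (R2): 1.17% + 1.8711% = 3.0411%.
3.0411% falls short of the 25% threshold by 21.9589 percentage points.

21.9589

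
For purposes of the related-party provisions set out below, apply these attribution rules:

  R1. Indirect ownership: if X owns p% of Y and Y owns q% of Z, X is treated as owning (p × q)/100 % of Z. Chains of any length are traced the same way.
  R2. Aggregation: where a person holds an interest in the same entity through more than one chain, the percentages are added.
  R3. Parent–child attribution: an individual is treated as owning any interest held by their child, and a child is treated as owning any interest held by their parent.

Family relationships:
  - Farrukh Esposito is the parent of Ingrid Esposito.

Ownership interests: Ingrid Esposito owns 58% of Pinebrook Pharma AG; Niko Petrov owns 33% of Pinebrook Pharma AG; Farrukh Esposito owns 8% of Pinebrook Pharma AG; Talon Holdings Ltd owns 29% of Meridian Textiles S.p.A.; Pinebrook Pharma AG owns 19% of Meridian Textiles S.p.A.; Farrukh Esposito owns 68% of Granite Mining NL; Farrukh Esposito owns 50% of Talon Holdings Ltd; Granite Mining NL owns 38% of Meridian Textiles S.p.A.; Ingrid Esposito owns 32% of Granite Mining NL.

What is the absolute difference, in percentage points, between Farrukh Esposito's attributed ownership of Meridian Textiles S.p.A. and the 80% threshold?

14.96

By parent–child attribution (R3), Farrukh Esposito is treated as also owning Ingrid Esposito's interest in Pinebrook Pharma AG, giving 8% + 58% = 66%.
By parent–child attribution (R3), Farrukh Esposito is treated as also owning Ingrid Esposito's interest in Granite Mining NL, giving 68% + 32% = 100%.
Chain via Pinebrook Pharma AG (R1): 66% × 19% = 12.54% of Meridian Textiles S.p.A.
Chain via Talon Holdings Ltd (R1): 50% × 29% = 14.5% of Meridian Textiles S.p.A.
Chain via Granite Mining NL (R1): 100% × 38% = 38% of Meridian Textiles S.p.A.
Aggregating (R2): 12.54% + 14.5% + 38% = 65.04%.
65.04% falls short of the 80% threshold by 14.96 percentage points.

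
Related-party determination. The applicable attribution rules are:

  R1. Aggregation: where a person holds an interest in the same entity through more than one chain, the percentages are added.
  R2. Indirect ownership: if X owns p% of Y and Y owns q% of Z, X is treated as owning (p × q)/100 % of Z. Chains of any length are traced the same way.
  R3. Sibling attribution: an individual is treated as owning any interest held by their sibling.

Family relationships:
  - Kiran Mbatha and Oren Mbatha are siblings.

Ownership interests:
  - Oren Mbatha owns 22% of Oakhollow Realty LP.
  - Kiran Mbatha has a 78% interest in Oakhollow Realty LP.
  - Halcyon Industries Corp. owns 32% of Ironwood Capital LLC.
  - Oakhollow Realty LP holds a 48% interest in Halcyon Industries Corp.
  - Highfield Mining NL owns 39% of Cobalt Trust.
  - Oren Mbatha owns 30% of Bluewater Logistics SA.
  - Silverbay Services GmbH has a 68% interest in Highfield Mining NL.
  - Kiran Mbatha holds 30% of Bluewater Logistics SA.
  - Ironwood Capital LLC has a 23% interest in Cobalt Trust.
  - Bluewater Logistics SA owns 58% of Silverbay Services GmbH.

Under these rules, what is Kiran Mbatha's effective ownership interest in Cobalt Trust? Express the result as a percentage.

By sibling attribution (R3), Kiran Mbatha is treated as also owning Oren Mbatha's interest in Oakhollow Realty LP, giving 78% + 22% = 100%.
By sibling attribution (R3), Kiran Mbatha is treated as also owning Oren Mbatha's interest in Bluewater Logistics SA, giving 30% + 30% = 60%.
Chain via Oakhollow Realty LP → Halcyon Industries Corp. → Ironwood Capital LLC (R2): 100% × 48% × 32% × 23% = 3.5328% of Cobalt Trust.
Chain via Bluewater Logistics SA → Silverbay Services GmbH → Highfield Mining NL (R2): 60% × 58% × 68% × 39% = 9.22896% of Cobalt Trust.
Aggregating (R1): 3.5328% + 9.22896% = 12.76176%.

12.76176%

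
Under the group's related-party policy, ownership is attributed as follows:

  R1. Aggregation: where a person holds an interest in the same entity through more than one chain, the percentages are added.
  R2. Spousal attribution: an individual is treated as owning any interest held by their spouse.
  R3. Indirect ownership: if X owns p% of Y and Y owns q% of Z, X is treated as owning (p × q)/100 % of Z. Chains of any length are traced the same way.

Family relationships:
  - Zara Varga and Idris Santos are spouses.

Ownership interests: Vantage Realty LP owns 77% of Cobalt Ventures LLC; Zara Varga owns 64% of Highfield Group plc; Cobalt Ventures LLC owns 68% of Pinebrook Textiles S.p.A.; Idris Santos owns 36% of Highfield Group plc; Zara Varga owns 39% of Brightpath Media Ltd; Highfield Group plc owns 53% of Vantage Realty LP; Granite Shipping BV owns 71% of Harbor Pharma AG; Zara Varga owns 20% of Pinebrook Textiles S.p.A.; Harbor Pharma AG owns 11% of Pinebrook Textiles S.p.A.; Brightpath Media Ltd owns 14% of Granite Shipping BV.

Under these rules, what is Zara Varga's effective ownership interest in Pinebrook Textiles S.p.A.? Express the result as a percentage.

48.177226%

By spousal attribution (R2), Zara Varga is treated as also owning Idris Santos's interest in Highfield Group plc, giving 64% + 36% = 100%.
Chain via Brightpath Media Ltd → Granite Shipping BV → Harbor Pharma AG (R3): 39% × 14% × 71% × 11% = 0.426426% of Pinebrook Textiles S.p.A.
Chain via Highfield Group plc → Vantage Realty LP → Cobalt Ventures LLC (R3): 100% × 53% × 77% × 68% = 27.7508% of Pinebrook Textiles S.p.A.
Direct interest in Pinebrook Textiles S.p.A: 20%.
Aggregating (R1): 0.426426% + 27.7508% + 20% = 48.177226%.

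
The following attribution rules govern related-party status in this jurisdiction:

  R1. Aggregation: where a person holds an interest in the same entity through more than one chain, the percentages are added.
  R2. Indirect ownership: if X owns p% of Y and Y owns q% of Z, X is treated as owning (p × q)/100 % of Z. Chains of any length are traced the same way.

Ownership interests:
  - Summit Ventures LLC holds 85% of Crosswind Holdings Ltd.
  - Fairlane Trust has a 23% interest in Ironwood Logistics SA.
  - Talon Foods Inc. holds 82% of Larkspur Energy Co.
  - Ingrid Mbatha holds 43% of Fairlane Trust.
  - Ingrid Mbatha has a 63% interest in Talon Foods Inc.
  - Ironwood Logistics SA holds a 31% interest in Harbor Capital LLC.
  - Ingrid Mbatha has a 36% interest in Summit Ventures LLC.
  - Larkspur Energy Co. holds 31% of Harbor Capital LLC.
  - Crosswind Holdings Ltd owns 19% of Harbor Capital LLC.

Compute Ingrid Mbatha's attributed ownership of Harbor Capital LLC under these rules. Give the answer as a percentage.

Chain via Summit Ventures LLC → Crosswind Holdings Ltd (R2): 36% × 85% × 19% = 5.814% of Harbor Capital LLC.
Chain via Talon Foods Inc. → Larkspur Energy Co. (R2): 63% × 82% × 31% = 16.0146% of Harbor Capital LLC.
Chain via Fairlane Trust → Ironwood Logistics SA (R2): 43% × 23% × 31% = 3.0659% of Harbor Capital LLC.
Aggregating (R1): 5.814% + 16.0146% + 3.0659% = 24.8945%.

24.8945%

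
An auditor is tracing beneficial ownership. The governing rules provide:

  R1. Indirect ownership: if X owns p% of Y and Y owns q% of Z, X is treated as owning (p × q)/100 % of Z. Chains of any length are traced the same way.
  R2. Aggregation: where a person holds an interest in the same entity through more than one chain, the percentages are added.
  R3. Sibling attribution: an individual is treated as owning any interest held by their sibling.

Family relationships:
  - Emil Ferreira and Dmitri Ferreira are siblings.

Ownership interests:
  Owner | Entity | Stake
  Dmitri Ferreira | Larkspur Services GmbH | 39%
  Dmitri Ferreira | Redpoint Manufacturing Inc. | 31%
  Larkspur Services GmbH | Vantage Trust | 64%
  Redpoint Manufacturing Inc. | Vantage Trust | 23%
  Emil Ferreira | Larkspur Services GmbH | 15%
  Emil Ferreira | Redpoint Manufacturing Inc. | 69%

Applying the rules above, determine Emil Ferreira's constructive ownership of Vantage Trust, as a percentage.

57.56%

By sibling attribution (R3), Emil Ferreira is treated as also owning Dmitri Ferreira's interest in Redpoint Manufacturing Inc, giving 69% + 31% = 100%.
By sibling attribution (R3), Emil Ferreira is treated as also owning Dmitri Ferreira's interest in Larkspur Services GmbH, giving 15% + 39% = 54%.
Chain via Redpoint Manufacturing Inc. (R1): 100% × 23% = 23% of Vantage Trust.
Chain via Larkspur Services GmbH (R1): 54% × 64% = 34.56% of Vantage Trust.
Aggregating (R2): 23% + 34.56% = 57.56%.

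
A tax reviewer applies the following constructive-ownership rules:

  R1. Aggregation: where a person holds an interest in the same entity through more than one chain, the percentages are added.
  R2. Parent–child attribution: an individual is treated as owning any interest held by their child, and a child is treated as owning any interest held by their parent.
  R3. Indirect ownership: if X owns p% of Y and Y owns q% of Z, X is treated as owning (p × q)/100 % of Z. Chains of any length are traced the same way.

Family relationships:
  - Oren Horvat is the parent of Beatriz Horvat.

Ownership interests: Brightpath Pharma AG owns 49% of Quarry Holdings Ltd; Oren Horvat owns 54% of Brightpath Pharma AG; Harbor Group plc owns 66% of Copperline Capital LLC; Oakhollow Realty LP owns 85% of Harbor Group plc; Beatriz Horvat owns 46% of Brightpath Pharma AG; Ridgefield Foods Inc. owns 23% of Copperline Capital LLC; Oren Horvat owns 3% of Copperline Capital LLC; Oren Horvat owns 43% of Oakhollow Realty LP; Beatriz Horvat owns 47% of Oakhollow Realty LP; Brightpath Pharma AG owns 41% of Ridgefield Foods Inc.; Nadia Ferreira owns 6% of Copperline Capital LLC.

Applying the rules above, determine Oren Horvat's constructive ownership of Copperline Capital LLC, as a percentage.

62.92%

By parent–child attribution (R2), Oren Horvat is treated as also owning Beatriz Horvat's interest in Brightpath Pharma AG, giving 54% + 46% = 100%.
By parent–child attribution (R2), Oren Horvat is treated as also owning Beatriz Horvat's interest in Oakhollow Realty LP, giving 43% + 47% = 90%.
Chain via Brightpath Pharma AG → Ridgefield Foods Inc. (R3): 100% × 41% × 23% = 9.43% of Copperline Capital LLC.
Chain via Oakhollow Realty LP → Harbor Group plc (R3): 90% × 85% × 66% = 50.49% of Copperline Capital LLC.
Direct interest in Copperline Capital LLC: 3%.
Aggregating (R1): 9.43% + 50.49% + 3% = 62.92%.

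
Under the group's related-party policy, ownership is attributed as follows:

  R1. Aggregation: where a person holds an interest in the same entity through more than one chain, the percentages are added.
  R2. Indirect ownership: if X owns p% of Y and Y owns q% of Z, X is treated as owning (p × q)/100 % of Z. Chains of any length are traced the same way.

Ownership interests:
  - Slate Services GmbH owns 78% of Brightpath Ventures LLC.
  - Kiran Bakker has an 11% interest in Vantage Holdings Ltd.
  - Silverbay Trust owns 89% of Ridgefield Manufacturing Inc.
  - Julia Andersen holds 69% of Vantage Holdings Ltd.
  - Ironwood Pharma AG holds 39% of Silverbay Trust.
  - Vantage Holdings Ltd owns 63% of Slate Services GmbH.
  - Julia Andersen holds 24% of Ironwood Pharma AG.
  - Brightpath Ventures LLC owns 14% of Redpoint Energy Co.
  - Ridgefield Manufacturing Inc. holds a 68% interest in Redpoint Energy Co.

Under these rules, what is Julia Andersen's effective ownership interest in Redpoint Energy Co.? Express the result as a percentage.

Chain via Ironwood Pharma AG → Silverbay Trust → Ridgefield Manufacturing Inc. (R2): 24% × 39% × 89% × 68% = 5.664672% of Redpoint Energy Co.
Chain via Vantage Holdings Ltd → Slate Services GmbH → Brightpath Ventures LLC (R2): 69% × 63% × 78% × 14% = 4.746924% of Redpoint Energy Co.
Aggregating (R1): 5.664672% + 4.746924% = 10.411596%.

10.411596%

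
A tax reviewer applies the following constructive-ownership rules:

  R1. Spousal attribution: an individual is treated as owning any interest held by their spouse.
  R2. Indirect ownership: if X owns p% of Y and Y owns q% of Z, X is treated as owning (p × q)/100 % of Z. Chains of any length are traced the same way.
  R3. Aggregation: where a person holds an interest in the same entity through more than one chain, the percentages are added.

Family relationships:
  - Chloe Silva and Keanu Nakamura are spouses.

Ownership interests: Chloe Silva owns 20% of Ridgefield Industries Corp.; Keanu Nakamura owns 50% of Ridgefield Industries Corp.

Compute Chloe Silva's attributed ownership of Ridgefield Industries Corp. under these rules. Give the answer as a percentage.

By spousal attribution (R1), Chloe Silva is treated as also owning Keanu Nakamura's interest in Ridgefield Industries Corp, giving 20% + 50% = 70%.
Direct interest in Ridgefield Industries Corp: 70%.

70%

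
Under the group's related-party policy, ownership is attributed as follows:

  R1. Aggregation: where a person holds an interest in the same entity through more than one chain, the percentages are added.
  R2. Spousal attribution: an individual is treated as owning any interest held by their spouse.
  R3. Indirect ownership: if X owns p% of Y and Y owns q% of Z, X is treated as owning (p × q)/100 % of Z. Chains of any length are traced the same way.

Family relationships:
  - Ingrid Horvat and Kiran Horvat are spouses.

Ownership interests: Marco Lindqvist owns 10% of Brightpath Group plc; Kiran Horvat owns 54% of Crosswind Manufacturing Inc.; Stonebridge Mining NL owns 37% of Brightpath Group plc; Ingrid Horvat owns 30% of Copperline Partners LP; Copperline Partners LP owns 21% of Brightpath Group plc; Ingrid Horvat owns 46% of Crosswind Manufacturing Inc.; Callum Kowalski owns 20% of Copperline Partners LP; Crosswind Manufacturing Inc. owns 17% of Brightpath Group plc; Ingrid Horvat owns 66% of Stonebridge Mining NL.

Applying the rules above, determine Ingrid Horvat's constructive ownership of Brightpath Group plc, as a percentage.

By spousal attribution (R2), Ingrid Horvat is treated as also owning Kiran Horvat's interest in Crosswind Manufacturing Inc, giving 46% + 54% = 100%.
Chain via Stonebridge Mining NL (R3): 66% × 37% = 24.42% of Brightpath Group plc.
Chain via Copperline Partners LP (R3): 30% × 21% = 6.3% of Brightpath Group plc.
Chain via Crosswind Manufacturing Inc. (R3): 100% × 17% = 17% of Brightpath Group plc.
Aggregating (R1): 24.42% + 6.3% + 17% = 47.72%.

47.72%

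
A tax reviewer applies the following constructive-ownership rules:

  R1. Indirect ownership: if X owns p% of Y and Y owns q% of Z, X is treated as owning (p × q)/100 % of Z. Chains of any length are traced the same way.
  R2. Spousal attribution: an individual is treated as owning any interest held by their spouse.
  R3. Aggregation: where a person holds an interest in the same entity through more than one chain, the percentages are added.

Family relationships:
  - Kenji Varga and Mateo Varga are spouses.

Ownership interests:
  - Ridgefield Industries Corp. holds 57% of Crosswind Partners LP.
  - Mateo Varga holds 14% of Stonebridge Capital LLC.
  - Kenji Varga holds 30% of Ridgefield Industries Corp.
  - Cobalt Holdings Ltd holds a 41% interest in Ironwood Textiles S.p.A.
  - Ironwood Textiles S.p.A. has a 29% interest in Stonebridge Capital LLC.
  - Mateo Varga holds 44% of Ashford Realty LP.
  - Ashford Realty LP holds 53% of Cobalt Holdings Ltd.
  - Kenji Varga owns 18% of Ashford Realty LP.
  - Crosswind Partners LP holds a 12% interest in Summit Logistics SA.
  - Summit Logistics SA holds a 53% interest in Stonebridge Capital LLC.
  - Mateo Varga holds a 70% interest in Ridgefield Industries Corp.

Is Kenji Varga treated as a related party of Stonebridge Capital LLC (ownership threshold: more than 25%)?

By spousal attribution (R2), Kenji Varga is treated as also owning Mateo Varga's interest in Ridgefield Industries Corp, giving 30% + 70% = 100%.
By spousal attribution (R2), Kenji Varga is treated as also owning Mateo Varga's interest in Ashford Realty LP, giving 18% + 44% = 62%.
By spousal attribution (R2), Kenji Varga is treated as owning Mateo Varga's 14% interest in Stonebridge Capital LLC.
Chain via Ridgefield Industries Corp. → Crosswind Partners LP → Summit Logistics SA (R1): 100% × 57% × 12% × 53% = 3.6252% of Stonebridge Capital LLC.
Chain via Ashford Realty LP → Cobalt Holdings Ltd → Ironwood Textiles S.p.A. (R1): 62% × 53% × 41% × 29% = 3.907054% of Stonebridge Capital LLC.
Direct interest in Stonebridge Capital LLC: 14%.
Aggregating (R3): 3.6252% + 3.907054% + 14% = 21.532254%.
21.532254% does not exceed the 25% threshold, so Kenji is not a related party to Stonebridge Capital LLC.

No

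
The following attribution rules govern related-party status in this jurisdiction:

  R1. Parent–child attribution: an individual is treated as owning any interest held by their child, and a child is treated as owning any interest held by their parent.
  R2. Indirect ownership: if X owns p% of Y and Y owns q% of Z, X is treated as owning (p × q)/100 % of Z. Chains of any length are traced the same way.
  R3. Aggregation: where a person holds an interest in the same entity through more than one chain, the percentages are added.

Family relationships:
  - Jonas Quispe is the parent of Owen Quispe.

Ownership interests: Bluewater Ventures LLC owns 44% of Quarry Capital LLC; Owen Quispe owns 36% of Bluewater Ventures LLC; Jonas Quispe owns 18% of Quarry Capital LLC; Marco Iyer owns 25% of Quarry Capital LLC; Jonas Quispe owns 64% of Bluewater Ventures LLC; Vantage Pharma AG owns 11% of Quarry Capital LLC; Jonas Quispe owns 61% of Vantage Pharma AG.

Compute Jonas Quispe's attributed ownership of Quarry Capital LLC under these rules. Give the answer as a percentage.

By parent–child attribution (R1), Jonas Quispe is treated as also owning Owen Quispe's interest in Bluewater Ventures LLC, giving 64% + 36% = 100%.
Chain via Vantage Pharma AG (R2): 61% × 11% = 6.71% of Quarry Capital LLC.
Chain via Bluewater Ventures LLC (R2): 100% × 44% = 44% of Quarry Capital LLC.
Direct interest in Quarry Capital LLC: 18%.
Aggregating (R3): 6.71% + 44% + 18% = 68.71%.

68.71%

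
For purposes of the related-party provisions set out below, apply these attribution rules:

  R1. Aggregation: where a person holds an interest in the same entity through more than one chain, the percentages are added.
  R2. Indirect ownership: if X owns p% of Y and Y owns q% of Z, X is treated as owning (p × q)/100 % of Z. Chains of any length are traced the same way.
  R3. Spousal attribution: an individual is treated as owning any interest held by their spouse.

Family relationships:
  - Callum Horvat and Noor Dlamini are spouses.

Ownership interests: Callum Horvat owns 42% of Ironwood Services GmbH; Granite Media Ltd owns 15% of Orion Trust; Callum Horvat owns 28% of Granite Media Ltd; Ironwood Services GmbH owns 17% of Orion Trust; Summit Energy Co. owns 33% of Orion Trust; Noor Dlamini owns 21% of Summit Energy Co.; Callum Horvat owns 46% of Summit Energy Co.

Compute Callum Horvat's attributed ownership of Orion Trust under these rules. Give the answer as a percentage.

By spousal attribution (R3), Callum Horvat is treated as also owning Noor Dlamini's interest in Summit Energy Co, giving 46% + 21% = 67%.
Chain via Ironwood Services GmbH (R2): 42% × 17% = 7.14% of Orion Trust.
Chain via Summit Energy Co. (R2): 67% × 33% = 22.11% of Orion Trust.
Chain via Granite Media Ltd (R2): 28% × 15% = 4.2% of Orion Trust.
Aggregating (R1): 7.14% + 22.11% + 4.2% = 33.45%.

33.45%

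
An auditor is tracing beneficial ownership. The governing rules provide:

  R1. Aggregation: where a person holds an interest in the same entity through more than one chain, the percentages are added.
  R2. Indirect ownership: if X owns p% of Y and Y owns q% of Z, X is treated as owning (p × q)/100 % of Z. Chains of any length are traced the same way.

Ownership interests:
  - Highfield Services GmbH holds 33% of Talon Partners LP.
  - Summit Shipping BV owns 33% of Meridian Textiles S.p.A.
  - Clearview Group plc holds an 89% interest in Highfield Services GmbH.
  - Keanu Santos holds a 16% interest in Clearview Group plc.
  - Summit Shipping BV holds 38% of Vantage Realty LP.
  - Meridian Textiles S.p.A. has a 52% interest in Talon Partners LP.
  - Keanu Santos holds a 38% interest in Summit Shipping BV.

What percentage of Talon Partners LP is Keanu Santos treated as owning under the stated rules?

Chain via Summit Shipping BV → Meridian Textiles S.p.A. (R2): 38% × 33% × 52% = 6.5208% of Talon Partners LP.
Chain via Clearview Group plc → Highfield Services GmbH (R2): 16% × 89% × 33% = 4.6992% of Talon Partners LP.
Aggregating (R1): 6.5208% + 4.6992% = 11.22%.

11.22%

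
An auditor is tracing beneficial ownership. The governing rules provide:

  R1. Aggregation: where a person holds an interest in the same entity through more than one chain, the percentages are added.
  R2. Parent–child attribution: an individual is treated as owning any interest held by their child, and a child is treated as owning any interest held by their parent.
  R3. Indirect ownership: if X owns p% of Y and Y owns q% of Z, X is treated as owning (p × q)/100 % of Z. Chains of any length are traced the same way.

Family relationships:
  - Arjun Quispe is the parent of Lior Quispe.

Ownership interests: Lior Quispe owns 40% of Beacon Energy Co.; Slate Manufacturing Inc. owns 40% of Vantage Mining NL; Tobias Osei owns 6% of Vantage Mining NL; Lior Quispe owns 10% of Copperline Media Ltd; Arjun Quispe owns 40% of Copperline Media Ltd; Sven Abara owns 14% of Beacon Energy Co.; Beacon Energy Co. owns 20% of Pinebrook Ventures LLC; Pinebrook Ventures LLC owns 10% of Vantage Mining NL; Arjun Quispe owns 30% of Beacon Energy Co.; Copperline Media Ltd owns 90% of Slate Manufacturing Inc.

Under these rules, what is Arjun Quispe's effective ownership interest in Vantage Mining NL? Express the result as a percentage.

By parent–child attribution (R2), Arjun Quispe is treated as also owning Lior Quispe's interest in Beacon Energy Co, giving 30% + 40% = 70%.
By parent–child attribution (R2), Arjun Quispe is treated as also owning Lior Quispe's interest in Copperline Media Ltd, giving 40% + 10% = 50%.
Chain via Beacon Energy Co. → Pinebrook Ventures LLC (R3): 70% × 20% × 10% = 1.4% of Vantage Mining NL.
Chain via Copperline Media Ltd → Slate Manufacturing Inc. (R3): 50% × 90% × 40% = 18% of Vantage Mining NL.
Aggregating (R1): 1.4% + 18% = 19.4%.

19.4%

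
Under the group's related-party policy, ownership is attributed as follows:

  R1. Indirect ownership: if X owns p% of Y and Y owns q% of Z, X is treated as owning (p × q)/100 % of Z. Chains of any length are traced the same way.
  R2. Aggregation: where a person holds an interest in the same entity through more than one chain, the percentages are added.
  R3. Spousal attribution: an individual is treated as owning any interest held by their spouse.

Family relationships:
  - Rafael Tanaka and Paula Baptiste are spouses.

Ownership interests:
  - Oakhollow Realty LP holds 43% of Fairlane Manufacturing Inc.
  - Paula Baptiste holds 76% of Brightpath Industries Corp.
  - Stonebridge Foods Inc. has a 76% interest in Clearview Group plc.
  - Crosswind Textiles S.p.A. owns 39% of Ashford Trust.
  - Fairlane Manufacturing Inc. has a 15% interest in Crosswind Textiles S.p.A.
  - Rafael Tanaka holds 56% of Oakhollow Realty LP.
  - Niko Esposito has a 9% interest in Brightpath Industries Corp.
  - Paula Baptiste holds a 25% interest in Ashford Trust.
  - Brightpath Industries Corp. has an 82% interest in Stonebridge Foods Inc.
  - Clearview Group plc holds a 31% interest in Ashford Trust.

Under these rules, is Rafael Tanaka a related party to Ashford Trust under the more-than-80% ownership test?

By spousal attribution (R3), Rafael Tanaka is treated as owning Paula Baptiste's 76% interest in Brightpath Industries Corp.
By spousal attribution (R3), Rafael Tanaka is treated as owning Paula Baptiste's 25% interest in Ashford Trust.
Chain via Oakhollow Realty LP → Fairlane Manufacturing Inc. → Crosswind Textiles S.p.A. (R1): 56% × 43% × 15% × 39% = 1.40868% of Ashford Trust.
Chain via Brightpath Industries Corp. → Stonebridge Foods Inc. → Clearview Group plc (R1): 76% × 82% × 76% × 31% = 14.682592% of Ashford Trust.
Direct interest in Ashford Trust: 25%.
Aggregating (R2): 1.40868% + 14.682592% + 25% = 41.091272%.
41.091272% does not exceed the 80% threshold, so Rafael is not a related party to Ashford Trust.

No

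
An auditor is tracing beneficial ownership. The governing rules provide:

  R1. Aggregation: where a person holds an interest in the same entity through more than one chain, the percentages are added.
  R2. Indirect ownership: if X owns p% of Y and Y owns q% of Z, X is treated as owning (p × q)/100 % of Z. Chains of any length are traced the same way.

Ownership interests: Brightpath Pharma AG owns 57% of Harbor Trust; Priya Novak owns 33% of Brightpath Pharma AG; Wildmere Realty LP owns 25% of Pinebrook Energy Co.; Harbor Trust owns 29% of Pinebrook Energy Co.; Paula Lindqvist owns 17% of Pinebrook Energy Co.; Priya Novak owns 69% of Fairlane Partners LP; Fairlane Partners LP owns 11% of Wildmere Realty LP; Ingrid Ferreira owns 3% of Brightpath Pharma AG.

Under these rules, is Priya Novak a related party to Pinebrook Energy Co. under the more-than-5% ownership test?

Yes

Chain via Fairlane Partners LP → Wildmere Realty LP (R2): 69% × 11% × 25% = 1.8975% of Pinebrook Energy Co.
Chain via Brightpath Pharma AG → Harbor Trust (R2): 33% × 57% × 29% = 5.4549% of Pinebrook Energy Co.
Aggregating (R1): 1.8975% + 5.4549% = 7.3524%.
7.3524% exceeds the 5% threshold, so Priya is a related party to Pinebrook Energy Co.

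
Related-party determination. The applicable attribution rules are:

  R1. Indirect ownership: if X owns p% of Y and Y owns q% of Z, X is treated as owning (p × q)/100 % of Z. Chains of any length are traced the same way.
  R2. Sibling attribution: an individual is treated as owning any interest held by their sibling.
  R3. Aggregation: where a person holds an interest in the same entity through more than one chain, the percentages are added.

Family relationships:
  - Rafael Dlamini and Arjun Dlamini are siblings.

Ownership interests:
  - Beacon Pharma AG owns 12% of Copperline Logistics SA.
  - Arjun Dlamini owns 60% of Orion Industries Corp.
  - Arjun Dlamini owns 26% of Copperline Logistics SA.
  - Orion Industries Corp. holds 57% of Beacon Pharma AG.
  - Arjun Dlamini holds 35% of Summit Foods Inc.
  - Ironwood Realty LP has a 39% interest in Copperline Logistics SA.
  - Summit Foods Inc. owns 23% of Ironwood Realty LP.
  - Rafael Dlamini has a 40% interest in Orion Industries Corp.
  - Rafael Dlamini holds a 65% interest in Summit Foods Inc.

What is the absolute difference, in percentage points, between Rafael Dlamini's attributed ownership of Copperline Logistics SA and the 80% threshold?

By sibling attribution (R2), Rafael Dlamini is treated as also owning Arjun Dlamini's interest in Summit Foods Inc, giving 65% + 35% = 100%.
By sibling attribution (R2), Rafael Dlamini is treated as also owning Arjun Dlamini's interest in Orion Industries Corp, giving 40% + 60% = 100%.
By sibling attribution (R2), Rafael Dlamini is treated as owning Arjun Dlamini's 26% interest in Copperline Logistics SA.
Chain via Summit Foods Inc. → Ironwood Realty LP (R1): 100% × 23% × 39% = 8.97% of Copperline Logistics SA.
Chain via Orion Industries Corp. → Beacon Pharma AG (R1): 100% × 57% × 12% = 6.84% of Copperline Logistics SA.
Direct interest in Copperline Logistics SA: 26%.
Aggregating (R3): 8.97% + 6.84% + 26% = 41.81%.
41.81% falls short of the 80% threshold by 38.19 percentage points.

38.19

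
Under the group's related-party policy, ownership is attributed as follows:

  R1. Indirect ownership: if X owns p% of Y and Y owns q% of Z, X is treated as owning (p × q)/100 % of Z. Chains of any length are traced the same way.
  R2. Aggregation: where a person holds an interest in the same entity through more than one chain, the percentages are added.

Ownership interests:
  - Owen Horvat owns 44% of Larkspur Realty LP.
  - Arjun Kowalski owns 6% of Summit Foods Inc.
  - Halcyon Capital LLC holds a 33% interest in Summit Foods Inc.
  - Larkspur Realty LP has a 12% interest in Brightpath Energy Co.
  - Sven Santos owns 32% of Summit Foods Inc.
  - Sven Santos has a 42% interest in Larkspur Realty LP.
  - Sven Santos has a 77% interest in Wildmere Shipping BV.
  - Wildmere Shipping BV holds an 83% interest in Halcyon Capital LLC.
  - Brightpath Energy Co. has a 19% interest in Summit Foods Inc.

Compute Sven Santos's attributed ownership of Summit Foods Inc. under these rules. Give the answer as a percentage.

Chain via Wildmere Shipping BV → Halcyon Capital LLC (R1): 77% × 83% × 33% = 21.0903% of Summit Foods Inc.
Chain via Larkspur Realty LP → Brightpath Energy Co. (R1): 42% × 12% × 19% = 0.9576% of Summit Foods Inc.
Direct interest in Summit Foods Inc: 32%.
Aggregating (R2): 21.0903% + 0.9576% + 32% = 54.0479%.

54.0479%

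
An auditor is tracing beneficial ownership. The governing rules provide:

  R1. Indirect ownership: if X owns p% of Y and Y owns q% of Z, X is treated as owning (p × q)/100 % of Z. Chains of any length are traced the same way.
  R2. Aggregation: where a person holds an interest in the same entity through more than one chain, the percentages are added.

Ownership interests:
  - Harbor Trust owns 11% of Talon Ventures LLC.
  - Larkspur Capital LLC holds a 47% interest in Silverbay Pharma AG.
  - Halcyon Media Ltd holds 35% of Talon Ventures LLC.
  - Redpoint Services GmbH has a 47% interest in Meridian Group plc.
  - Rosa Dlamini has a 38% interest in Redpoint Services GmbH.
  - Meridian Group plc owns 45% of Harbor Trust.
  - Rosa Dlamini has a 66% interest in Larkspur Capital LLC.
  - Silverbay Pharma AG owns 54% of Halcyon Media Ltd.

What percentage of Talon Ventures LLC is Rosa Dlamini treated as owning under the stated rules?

6.74685%

Chain via Redpoint Services GmbH → Meridian Group plc → Harbor Trust (R1): 38% × 47% × 45% × 11% = 0.88407% of Talon Ventures LLC.
Chain via Larkspur Capital LLC → Silverbay Pharma AG → Halcyon Media Ltd (R1): 66% × 47% × 54% × 35% = 5.86278% of Talon Ventures LLC.
Aggregating (R2): 0.88407% + 5.86278% = 6.74685%.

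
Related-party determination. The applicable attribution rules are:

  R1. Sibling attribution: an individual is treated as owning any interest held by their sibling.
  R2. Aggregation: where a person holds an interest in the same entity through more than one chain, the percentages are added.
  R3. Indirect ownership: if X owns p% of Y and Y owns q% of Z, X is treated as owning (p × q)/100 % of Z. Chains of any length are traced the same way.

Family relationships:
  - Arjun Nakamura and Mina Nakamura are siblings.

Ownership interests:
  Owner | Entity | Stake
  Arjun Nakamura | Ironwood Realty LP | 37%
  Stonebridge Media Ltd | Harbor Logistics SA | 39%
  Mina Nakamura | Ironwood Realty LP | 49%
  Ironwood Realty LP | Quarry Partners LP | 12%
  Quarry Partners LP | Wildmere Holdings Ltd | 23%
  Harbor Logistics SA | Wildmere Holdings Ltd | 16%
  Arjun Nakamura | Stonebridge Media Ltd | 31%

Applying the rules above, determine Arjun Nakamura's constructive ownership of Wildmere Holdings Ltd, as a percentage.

By sibling attribution (R1), Arjun Nakamura is treated as also owning Mina Nakamura's interest in Ironwood Realty LP, giving 37% + 49% = 86%.
Chain via Stonebridge Media Ltd → Harbor Logistics SA (R3): 31% × 39% × 16% = 1.9344% of Wildmere Holdings Ltd.
Chain via Ironwood Realty LP → Quarry Partners LP (R3): 86% × 12% × 23% = 2.3736% of Wildmere Holdings Ltd.
Aggregating (R2): 1.9344% + 2.3736% = 4.308%.

4.308%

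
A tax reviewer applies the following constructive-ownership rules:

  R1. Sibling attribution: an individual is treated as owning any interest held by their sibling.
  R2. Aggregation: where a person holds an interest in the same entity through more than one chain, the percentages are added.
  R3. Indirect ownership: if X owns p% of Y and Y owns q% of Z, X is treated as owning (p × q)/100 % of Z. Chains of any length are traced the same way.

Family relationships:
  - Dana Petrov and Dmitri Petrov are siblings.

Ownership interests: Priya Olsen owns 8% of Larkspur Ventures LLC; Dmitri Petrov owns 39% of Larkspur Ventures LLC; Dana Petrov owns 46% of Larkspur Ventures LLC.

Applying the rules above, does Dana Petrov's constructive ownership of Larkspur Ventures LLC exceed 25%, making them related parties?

By sibling attribution (R1), Dana Petrov is treated as also owning Dmitri Petrov's interest in Larkspur Ventures LLC, giving 46% + 39% = 85%.
Direct interest in Larkspur Ventures LLC: 85%.
85% exceeds the 25% threshold, so Dana is a related party to Larkspur Ventures LLC.

Yes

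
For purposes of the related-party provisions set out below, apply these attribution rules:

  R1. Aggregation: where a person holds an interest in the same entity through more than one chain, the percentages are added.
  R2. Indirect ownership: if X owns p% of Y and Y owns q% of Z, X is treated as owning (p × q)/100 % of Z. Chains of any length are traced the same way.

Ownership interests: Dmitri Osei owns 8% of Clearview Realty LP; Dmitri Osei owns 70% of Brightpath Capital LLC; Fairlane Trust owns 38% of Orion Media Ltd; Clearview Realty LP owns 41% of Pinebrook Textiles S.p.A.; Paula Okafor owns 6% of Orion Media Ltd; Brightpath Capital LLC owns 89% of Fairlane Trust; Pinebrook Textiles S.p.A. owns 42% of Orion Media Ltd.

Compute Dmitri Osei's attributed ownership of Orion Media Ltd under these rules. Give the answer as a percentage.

25.0516%

Chain via Brightpath Capital LLC → Fairlane Trust (R2): 70% × 89% × 38% = 23.674% of Orion Media Ltd.
Chain via Clearview Realty LP → Pinebrook Textiles S.p.A. (R2): 8% × 41% × 42% = 1.3776% of Orion Media Ltd.
Aggregating (R1): 23.674% + 1.3776% = 25.0516%.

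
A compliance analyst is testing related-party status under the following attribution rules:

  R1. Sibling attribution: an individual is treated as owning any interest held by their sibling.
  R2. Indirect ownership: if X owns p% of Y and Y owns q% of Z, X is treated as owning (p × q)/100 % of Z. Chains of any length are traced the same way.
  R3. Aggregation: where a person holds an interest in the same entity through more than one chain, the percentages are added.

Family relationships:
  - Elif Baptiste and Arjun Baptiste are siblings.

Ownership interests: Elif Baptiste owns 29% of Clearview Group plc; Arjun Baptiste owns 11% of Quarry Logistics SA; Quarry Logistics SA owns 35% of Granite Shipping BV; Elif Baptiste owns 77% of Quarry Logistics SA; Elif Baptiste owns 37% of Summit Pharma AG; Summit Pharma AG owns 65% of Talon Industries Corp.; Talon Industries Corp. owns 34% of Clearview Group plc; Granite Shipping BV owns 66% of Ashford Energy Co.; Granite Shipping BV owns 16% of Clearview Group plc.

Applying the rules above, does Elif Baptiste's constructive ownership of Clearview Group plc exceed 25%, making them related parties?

By sibling attribution (R1), Elif Baptiste is treated as also owning Arjun Baptiste's interest in Quarry Logistics SA, giving 77% + 11% = 88%.
Chain via Quarry Logistics SA → Granite Shipping BV (R2): 88% × 35% × 16% = 4.928% of Clearview Group plc.
Chain via Summit Pharma AG → Talon Industries Corp. (R2): 37% × 65% × 34% = 8.177% of Clearview Group plc.
Direct interest in Clearview Group plc: 29%.
Aggregating (R3): 4.928% + 8.177% + 29% = 42.105%.
42.105% exceeds the 25% threshold, so Elif is a related party to Clearview Group plc.

Yes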